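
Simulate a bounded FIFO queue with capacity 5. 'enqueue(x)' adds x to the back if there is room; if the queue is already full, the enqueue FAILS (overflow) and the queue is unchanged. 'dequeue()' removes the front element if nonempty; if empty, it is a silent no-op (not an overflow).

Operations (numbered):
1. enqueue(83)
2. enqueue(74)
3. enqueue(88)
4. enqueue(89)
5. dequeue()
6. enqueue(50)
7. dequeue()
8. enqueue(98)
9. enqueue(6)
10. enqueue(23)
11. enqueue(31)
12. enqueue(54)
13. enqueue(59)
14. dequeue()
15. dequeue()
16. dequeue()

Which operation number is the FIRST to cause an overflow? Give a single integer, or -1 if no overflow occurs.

Answer: 10

Derivation:
1. enqueue(83): size=1
2. enqueue(74): size=2
3. enqueue(88): size=3
4. enqueue(89): size=4
5. dequeue(): size=3
6. enqueue(50): size=4
7. dequeue(): size=3
8. enqueue(98): size=4
9. enqueue(6): size=5
10. enqueue(23): size=5=cap → OVERFLOW (fail)
11. enqueue(31): size=5=cap → OVERFLOW (fail)
12. enqueue(54): size=5=cap → OVERFLOW (fail)
13. enqueue(59): size=5=cap → OVERFLOW (fail)
14. dequeue(): size=4
15. dequeue(): size=3
16. dequeue(): size=2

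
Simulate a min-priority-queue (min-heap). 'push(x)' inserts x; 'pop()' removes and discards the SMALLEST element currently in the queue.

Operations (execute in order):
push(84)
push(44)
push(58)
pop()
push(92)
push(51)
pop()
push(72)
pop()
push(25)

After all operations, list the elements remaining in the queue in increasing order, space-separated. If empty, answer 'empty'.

push(84): heap contents = [84]
push(44): heap contents = [44, 84]
push(58): heap contents = [44, 58, 84]
pop() → 44: heap contents = [58, 84]
push(92): heap contents = [58, 84, 92]
push(51): heap contents = [51, 58, 84, 92]
pop() → 51: heap contents = [58, 84, 92]
push(72): heap contents = [58, 72, 84, 92]
pop() → 58: heap contents = [72, 84, 92]
push(25): heap contents = [25, 72, 84, 92]

Answer: 25 72 84 92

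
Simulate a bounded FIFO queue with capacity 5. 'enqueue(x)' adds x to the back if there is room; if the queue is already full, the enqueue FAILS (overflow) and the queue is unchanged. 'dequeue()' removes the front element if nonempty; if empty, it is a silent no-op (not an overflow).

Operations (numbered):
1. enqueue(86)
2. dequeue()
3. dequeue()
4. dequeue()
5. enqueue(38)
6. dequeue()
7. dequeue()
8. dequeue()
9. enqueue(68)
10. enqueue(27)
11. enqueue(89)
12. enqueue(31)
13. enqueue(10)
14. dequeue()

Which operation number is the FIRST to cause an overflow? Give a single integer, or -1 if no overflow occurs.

1. enqueue(86): size=1
2. dequeue(): size=0
3. dequeue(): empty, no-op, size=0
4. dequeue(): empty, no-op, size=0
5. enqueue(38): size=1
6. dequeue(): size=0
7. dequeue(): empty, no-op, size=0
8. dequeue(): empty, no-op, size=0
9. enqueue(68): size=1
10. enqueue(27): size=2
11. enqueue(89): size=3
12. enqueue(31): size=4
13. enqueue(10): size=5
14. dequeue(): size=4

Answer: -1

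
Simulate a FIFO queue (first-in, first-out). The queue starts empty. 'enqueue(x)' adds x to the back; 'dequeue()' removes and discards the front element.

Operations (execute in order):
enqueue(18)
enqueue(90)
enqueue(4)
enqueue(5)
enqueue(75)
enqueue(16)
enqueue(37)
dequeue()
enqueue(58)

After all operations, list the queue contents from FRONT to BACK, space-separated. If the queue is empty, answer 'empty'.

enqueue(18): [18]
enqueue(90): [18, 90]
enqueue(4): [18, 90, 4]
enqueue(5): [18, 90, 4, 5]
enqueue(75): [18, 90, 4, 5, 75]
enqueue(16): [18, 90, 4, 5, 75, 16]
enqueue(37): [18, 90, 4, 5, 75, 16, 37]
dequeue(): [90, 4, 5, 75, 16, 37]
enqueue(58): [90, 4, 5, 75, 16, 37, 58]

Answer: 90 4 5 75 16 37 58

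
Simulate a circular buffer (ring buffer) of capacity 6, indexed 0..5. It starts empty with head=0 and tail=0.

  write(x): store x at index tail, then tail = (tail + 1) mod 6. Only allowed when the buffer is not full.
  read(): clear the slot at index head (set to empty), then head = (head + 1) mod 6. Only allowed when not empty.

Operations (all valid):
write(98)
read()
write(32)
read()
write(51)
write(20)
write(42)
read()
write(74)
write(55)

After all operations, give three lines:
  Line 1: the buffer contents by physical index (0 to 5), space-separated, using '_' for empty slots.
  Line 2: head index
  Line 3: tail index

write(98): buf=[98 _ _ _ _ _], head=0, tail=1, size=1
read(): buf=[_ _ _ _ _ _], head=1, tail=1, size=0
write(32): buf=[_ 32 _ _ _ _], head=1, tail=2, size=1
read(): buf=[_ _ _ _ _ _], head=2, tail=2, size=0
write(51): buf=[_ _ 51 _ _ _], head=2, tail=3, size=1
write(20): buf=[_ _ 51 20 _ _], head=2, tail=4, size=2
write(42): buf=[_ _ 51 20 42 _], head=2, tail=5, size=3
read(): buf=[_ _ _ 20 42 _], head=3, tail=5, size=2
write(74): buf=[_ _ _ 20 42 74], head=3, tail=0, size=3
write(55): buf=[55 _ _ 20 42 74], head=3, tail=1, size=4

Answer: 55 _ _ 20 42 74
3
1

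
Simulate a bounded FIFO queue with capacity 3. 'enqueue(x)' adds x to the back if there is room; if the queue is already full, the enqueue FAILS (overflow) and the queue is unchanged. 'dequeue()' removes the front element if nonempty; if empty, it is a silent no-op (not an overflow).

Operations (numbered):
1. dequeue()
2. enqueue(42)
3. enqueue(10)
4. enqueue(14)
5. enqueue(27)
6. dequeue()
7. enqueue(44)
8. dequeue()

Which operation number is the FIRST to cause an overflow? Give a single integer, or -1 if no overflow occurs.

Answer: 5

Derivation:
1. dequeue(): empty, no-op, size=0
2. enqueue(42): size=1
3. enqueue(10): size=2
4. enqueue(14): size=3
5. enqueue(27): size=3=cap → OVERFLOW (fail)
6. dequeue(): size=2
7. enqueue(44): size=3
8. dequeue(): size=2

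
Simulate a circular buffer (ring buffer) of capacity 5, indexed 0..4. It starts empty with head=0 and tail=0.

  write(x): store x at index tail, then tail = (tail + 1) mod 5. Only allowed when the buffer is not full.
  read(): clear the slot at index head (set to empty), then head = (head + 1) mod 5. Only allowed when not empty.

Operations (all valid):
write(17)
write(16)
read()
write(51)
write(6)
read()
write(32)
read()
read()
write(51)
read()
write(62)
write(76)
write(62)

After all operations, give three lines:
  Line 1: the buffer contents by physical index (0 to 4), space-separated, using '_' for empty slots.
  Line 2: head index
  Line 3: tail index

Answer: 51 62 76 62 _
0
4

Derivation:
write(17): buf=[17 _ _ _ _], head=0, tail=1, size=1
write(16): buf=[17 16 _ _ _], head=0, tail=2, size=2
read(): buf=[_ 16 _ _ _], head=1, tail=2, size=1
write(51): buf=[_ 16 51 _ _], head=1, tail=3, size=2
write(6): buf=[_ 16 51 6 _], head=1, tail=4, size=3
read(): buf=[_ _ 51 6 _], head=2, tail=4, size=2
write(32): buf=[_ _ 51 6 32], head=2, tail=0, size=3
read(): buf=[_ _ _ 6 32], head=3, tail=0, size=2
read(): buf=[_ _ _ _ 32], head=4, tail=0, size=1
write(51): buf=[51 _ _ _ 32], head=4, tail=1, size=2
read(): buf=[51 _ _ _ _], head=0, tail=1, size=1
write(62): buf=[51 62 _ _ _], head=0, tail=2, size=2
write(76): buf=[51 62 76 _ _], head=0, tail=3, size=3
write(62): buf=[51 62 76 62 _], head=0, tail=4, size=4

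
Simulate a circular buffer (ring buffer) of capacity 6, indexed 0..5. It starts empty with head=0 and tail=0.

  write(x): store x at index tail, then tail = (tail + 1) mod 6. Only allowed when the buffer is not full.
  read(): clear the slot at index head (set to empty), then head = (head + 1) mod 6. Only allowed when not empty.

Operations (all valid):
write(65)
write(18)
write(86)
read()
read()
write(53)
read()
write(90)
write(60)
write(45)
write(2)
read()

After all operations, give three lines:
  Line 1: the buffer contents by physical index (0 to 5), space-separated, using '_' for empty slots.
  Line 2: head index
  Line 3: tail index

write(65): buf=[65 _ _ _ _ _], head=0, tail=1, size=1
write(18): buf=[65 18 _ _ _ _], head=0, tail=2, size=2
write(86): buf=[65 18 86 _ _ _], head=0, tail=3, size=3
read(): buf=[_ 18 86 _ _ _], head=1, tail=3, size=2
read(): buf=[_ _ 86 _ _ _], head=2, tail=3, size=1
write(53): buf=[_ _ 86 53 _ _], head=2, tail=4, size=2
read(): buf=[_ _ _ 53 _ _], head=3, tail=4, size=1
write(90): buf=[_ _ _ 53 90 _], head=3, tail=5, size=2
write(60): buf=[_ _ _ 53 90 60], head=3, tail=0, size=3
write(45): buf=[45 _ _ 53 90 60], head=3, tail=1, size=4
write(2): buf=[45 2 _ 53 90 60], head=3, tail=2, size=5
read(): buf=[45 2 _ _ 90 60], head=4, tail=2, size=4

Answer: 45 2 _ _ 90 60
4
2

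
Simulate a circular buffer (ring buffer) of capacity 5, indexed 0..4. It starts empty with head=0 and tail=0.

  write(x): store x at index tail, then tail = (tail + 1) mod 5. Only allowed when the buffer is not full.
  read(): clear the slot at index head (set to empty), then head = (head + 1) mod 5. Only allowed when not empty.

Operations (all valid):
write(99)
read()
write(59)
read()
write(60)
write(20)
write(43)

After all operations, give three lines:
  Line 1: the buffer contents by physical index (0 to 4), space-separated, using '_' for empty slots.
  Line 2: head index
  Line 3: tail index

Answer: _ _ 60 20 43
2
0

Derivation:
write(99): buf=[99 _ _ _ _], head=0, tail=1, size=1
read(): buf=[_ _ _ _ _], head=1, tail=1, size=0
write(59): buf=[_ 59 _ _ _], head=1, tail=2, size=1
read(): buf=[_ _ _ _ _], head=2, tail=2, size=0
write(60): buf=[_ _ 60 _ _], head=2, tail=3, size=1
write(20): buf=[_ _ 60 20 _], head=2, tail=4, size=2
write(43): buf=[_ _ 60 20 43], head=2, tail=0, size=3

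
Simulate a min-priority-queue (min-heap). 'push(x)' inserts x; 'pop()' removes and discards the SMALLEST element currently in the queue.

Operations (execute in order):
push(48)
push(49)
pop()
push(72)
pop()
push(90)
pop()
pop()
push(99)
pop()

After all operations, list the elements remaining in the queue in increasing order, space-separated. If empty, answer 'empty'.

Answer: empty

Derivation:
push(48): heap contents = [48]
push(49): heap contents = [48, 49]
pop() → 48: heap contents = [49]
push(72): heap contents = [49, 72]
pop() → 49: heap contents = [72]
push(90): heap contents = [72, 90]
pop() → 72: heap contents = [90]
pop() → 90: heap contents = []
push(99): heap contents = [99]
pop() → 99: heap contents = []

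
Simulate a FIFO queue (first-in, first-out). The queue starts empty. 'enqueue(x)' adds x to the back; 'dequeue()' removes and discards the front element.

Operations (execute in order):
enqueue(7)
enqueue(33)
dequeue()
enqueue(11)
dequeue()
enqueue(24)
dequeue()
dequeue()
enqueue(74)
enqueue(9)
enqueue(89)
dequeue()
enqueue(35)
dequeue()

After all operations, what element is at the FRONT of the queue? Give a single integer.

enqueue(7): queue = [7]
enqueue(33): queue = [7, 33]
dequeue(): queue = [33]
enqueue(11): queue = [33, 11]
dequeue(): queue = [11]
enqueue(24): queue = [11, 24]
dequeue(): queue = [24]
dequeue(): queue = []
enqueue(74): queue = [74]
enqueue(9): queue = [74, 9]
enqueue(89): queue = [74, 9, 89]
dequeue(): queue = [9, 89]
enqueue(35): queue = [9, 89, 35]
dequeue(): queue = [89, 35]

Answer: 89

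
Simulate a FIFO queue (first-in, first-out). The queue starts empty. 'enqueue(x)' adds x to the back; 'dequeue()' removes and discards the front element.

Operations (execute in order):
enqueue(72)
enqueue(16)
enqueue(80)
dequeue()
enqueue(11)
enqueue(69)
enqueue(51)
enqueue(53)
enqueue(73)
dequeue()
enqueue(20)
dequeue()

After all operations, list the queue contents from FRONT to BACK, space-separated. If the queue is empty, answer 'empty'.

enqueue(72): [72]
enqueue(16): [72, 16]
enqueue(80): [72, 16, 80]
dequeue(): [16, 80]
enqueue(11): [16, 80, 11]
enqueue(69): [16, 80, 11, 69]
enqueue(51): [16, 80, 11, 69, 51]
enqueue(53): [16, 80, 11, 69, 51, 53]
enqueue(73): [16, 80, 11, 69, 51, 53, 73]
dequeue(): [80, 11, 69, 51, 53, 73]
enqueue(20): [80, 11, 69, 51, 53, 73, 20]
dequeue(): [11, 69, 51, 53, 73, 20]

Answer: 11 69 51 53 73 20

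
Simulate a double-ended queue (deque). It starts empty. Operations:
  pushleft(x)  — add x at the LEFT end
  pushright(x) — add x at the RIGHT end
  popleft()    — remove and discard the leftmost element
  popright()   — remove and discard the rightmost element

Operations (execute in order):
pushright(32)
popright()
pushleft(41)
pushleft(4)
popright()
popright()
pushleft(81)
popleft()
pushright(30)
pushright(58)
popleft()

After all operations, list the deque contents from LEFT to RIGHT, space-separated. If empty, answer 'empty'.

pushright(32): [32]
popright(): []
pushleft(41): [41]
pushleft(4): [4, 41]
popright(): [4]
popright(): []
pushleft(81): [81]
popleft(): []
pushright(30): [30]
pushright(58): [30, 58]
popleft(): [58]

Answer: 58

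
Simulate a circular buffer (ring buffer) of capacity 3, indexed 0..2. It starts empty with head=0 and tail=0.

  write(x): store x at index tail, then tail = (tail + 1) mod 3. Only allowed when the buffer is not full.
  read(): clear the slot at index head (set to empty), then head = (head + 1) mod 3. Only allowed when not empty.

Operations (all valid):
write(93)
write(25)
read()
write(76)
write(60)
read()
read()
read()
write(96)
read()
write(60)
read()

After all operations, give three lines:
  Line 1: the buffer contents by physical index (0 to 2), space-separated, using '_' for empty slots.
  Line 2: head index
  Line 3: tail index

Answer: _ _ _
0
0

Derivation:
write(93): buf=[93 _ _], head=0, tail=1, size=1
write(25): buf=[93 25 _], head=0, tail=2, size=2
read(): buf=[_ 25 _], head=1, tail=2, size=1
write(76): buf=[_ 25 76], head=1, tail=0, size=2
write(60): buf=[60 25 76], head=1, tail=1, size=3
read(): buf=[60 _ 76], head=2, tail=1, size=2
read(): buf=[60 _ _], head=0, tail=1, size=1
read(): buf=[_ _ _], head=1, tail=1, size=0
write(96): buf=[_ 96 _], head=1, tail=2, size=1
read(): buf=[_ _ _], head=2, tail=2, size=0
write(60): buf=[_ _ 60], head=2, tail=0, size=1
read(): buf=[_ _ _], head=0, tail=0, size=0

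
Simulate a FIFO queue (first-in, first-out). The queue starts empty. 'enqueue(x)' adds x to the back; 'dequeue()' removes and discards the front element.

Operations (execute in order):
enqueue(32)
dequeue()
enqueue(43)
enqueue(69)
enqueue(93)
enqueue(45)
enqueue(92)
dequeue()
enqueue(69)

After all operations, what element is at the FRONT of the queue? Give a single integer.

enqueue(32): queue = [32]
dequeue(): queue = []
enqueue(43): queue = [43]
enqueue(69): queue = [43, 69]
enqueue(93): queue = [43, 69, 93]
enqueue(45): queue = [43, 69, 93, 45]
enqueue(92): queue = [43, 69, 93, 45, 92]
dequeue(): queue = [69, 93, 45, 92]
enqueue(69): queue = [69, 93, 45, 92, 69]

Answer: 69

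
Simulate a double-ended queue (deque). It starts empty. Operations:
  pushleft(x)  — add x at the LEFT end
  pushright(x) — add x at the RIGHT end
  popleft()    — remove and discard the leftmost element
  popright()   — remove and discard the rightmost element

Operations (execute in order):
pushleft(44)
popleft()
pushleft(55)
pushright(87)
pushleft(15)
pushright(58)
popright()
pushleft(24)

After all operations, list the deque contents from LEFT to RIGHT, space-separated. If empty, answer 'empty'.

Answer: 24 15 55 87

Derivation:
pushleft(44): [44]
popleft(): []
pushleft(55): [55]
pushright(87): [55, 87]
pushleft(15): [15, 55, 87]
pushright(58): [15, 55, 87, 58]
popright(): [15, 55, 87]
pushleft(24): [24, 15, 55, 87]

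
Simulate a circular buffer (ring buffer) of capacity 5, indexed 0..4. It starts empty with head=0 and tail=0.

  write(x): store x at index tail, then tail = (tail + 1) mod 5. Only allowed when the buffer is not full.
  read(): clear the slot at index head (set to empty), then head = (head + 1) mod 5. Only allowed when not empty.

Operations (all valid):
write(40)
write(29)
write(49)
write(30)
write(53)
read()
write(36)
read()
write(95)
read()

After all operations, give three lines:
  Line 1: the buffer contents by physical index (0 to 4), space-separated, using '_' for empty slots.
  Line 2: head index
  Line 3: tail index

Answer: 36 95 _ 30 53
3
2

Derivation:
write(40): buf=[40 _ _ _ _], head=0, tail=1, size=1
write(29): buf=[40 29 _ _ _], head=0, tail=2, size=2
write(49): buf=[40 29 49 _ _], head=0, tail=3, size=3
write(30): buf=[40 29 49 30 _], head=0, tail=4, size=4
write(53): buf=[40 29 49 30 53], head=0, tail=0, size=5
read(): buf=[_ 29 49 30 53], head=1, tail=0, size=4
write(36): buf=[36 29 49 30 53], head=1, tail=1, size=5
read(): buf=[36 _ 49 30 53], head=2, tail=1, size=4
write(95): buf=[36 95 49 30 53], head=2, tail=2, size=5
read(): buf=[36 95 _ 30 53], head=3, tail=2, size=4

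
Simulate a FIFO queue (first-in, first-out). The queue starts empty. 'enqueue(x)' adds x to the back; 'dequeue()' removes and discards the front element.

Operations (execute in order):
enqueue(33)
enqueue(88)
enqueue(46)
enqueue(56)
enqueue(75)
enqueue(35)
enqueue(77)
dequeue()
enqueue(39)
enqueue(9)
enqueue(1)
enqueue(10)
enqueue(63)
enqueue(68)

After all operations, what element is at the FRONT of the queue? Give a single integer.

enqueue(33): queue = [33]
enqueue(88): queue = [33, 88]
enqueue(46): queue = [33, 88, 46]
enqueue(56): queue = [33, 88, 46, 56]
enqueue(75): queue = [33, 88, 46, 56, 75]
enqueue(35): queue = [33, 88, 46, 56, 75, 35]
enqueue(77): queue = [33, 88, 46, 56, 75, 35, 77]
dequeue(): queue = [88, 46, 56, 75, 35, 77]
enqueue(39): queue = [88, 46, 56, 75, 35, 77, 39]
enqueue(9): queue = [88, 46, 56, 75, 35, 77, 39, 9]
enqueue(1): queue = [88, 46, 56, 75, 35, 77, 39, 9, 1]
enqueue(10): queue = [88, 46, 56, 75, 35, 77, 39, 9, 1, 10]
enqueue(63): queue = [88, 46, 56, 75, 35, 77, 39, 9, 1, 10, 63]
enqueue(68): queue = [88, 46, 56, 75, 35, 77, 39, 9, 1, 10, 63, 68]

Answer: 88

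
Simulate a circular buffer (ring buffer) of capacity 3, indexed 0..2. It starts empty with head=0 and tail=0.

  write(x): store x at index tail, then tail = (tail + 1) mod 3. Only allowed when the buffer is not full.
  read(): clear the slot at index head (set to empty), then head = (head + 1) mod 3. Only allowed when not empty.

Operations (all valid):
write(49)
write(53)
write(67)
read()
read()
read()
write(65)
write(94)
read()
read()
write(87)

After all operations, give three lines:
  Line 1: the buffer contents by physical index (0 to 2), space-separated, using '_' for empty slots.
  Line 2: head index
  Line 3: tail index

Answer: _ _ 87
2
0

Derivation:
write(49): buf=[49 _ _], head=0, tail=1, size=1
write(53): buf=[49 53 _], head=0, tail=2, size=2
write(67): buf=[49 53 67], head=0, tail=0, size=3
read(): buf=[_ 53 67], head=1, tail=0, size=2
read(): buf=[_ _ 67], head=2, tail=0, size=1
read(): buf=[_ _ _], head=0, tail=0, size=0
write(65): buf=[65 _ _], head=0, tail=1, size=1
write(94): buf=[65 94 _], head=0, tail=2, size=2
read(): buf=[_ 94 _], head=1, tail=2, size=1
read(): buf=[_ _ _], head=2, tail=2, size=0
write(87): buf=[_ _ 87], head=2, tail=0, size=1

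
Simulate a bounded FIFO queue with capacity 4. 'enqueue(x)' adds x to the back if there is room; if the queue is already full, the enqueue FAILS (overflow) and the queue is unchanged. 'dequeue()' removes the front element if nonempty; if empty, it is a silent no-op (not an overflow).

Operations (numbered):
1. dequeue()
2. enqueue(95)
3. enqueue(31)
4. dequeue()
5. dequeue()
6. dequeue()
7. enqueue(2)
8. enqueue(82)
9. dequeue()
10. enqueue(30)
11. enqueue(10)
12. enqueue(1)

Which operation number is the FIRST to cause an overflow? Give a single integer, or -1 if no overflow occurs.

Answer: -1

Derivation:
1. dequeue(): empty, no-op, size=0
2. enqueue(95): size=1
3. enqueue(31): size=2
4. dequeue(): size=1
5. dequeue(): size=0
6. dequeue(): empty, no-op, size=0
7. enqueue(2): size=1
8. enqueue(82): size=2
9. dequeue(): size=1
10. enqueue(30): size=2
11. enqueue(10): size=3
12. enqueue(1): size=4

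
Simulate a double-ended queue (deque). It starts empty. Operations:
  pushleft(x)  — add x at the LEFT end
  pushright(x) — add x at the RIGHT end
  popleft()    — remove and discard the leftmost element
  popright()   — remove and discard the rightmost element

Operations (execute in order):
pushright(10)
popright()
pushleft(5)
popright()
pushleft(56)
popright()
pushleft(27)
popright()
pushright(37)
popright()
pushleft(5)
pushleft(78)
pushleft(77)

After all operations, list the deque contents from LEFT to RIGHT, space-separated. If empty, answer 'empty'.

pushright(10): [10]
popright(): []
pushleft(5): [5]
popright(): []
pushleft(56): [56]
popright(): []
pushleft(27): [27]
popright(): []
pushright(37): [37]
popright(): []
pushleft(5): [5]
pushleft(78): [78, 5]
pushleft(77): [77, 78, 5]

Answer: 77 78 5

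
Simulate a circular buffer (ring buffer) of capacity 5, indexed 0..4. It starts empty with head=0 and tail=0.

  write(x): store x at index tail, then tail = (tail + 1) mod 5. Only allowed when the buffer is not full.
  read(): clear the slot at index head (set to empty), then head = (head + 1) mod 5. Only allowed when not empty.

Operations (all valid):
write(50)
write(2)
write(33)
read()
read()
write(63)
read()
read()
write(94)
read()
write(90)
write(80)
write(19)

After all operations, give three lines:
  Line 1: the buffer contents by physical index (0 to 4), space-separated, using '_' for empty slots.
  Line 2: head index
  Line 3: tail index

write(50): buf=[50 _ _ _ _], head=0, tail=1, size=1
write(2): buf=[50 2 _ _ _], head=0, tail=2, size=2
write(33): buf=[50 2 33 _ _], head=0, tail=3, size=3
read(): buf=[_ 2 33 _ _], head=1, tail=3, size=2
read(): buf=[_ _ 33 _ _], head=2, tail=3, size=1
write(63): buf=[_ _ 33 63 _], head=2, tail=4, size=2
read(): buf=[_ _ _ 63 _], head=3, tail=4, size=1
read(): buf=[_ _ _ _ _], head=4, tail=4, size=0
write(94): buf=[_ _ _ _ 94], head=4, tail=0, size=1
read(): buf=[_ _ _ _ _], head=0, tail=0, size=0
write(90): buf=[90 _ _ _ _], head=0, tail=1, size=1
write(80): buf=[90 80 _ _ _], head=0, tail=2, size=2
write(19): buf=[90 80 19 _ _], head=0, tail=3, size=3

Answer: 90 80 19 _ _
0
3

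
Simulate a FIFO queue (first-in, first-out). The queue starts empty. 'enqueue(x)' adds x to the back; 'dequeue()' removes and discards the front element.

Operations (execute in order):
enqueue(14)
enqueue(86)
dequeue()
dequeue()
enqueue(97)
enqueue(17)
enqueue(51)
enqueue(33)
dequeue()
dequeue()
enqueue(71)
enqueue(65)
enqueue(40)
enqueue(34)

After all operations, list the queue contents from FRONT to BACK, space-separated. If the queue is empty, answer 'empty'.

Answer: 51 33 71 65 40 34

Derivation:
enqueue(14): [14]
enqueue(86): [14, 86]
dequeue(): [86]
dequeue(): []
enqueue(97): [97]
enqueue(17): [97, 17]
enqueue(51): [97, 17, 51]
enqueue(33): [97, 17, 51, 33]
dequeue(): [17, 51, 33]
dequeue(): [51, 33]
enqueue(71): [51, 33, 71]
enqueue(65): [51, 33, 71, 65]
enqueue(40): [51, 33, 71, 65, 40]
enqueue(34): [51, 33, 71, 65, 40, 34]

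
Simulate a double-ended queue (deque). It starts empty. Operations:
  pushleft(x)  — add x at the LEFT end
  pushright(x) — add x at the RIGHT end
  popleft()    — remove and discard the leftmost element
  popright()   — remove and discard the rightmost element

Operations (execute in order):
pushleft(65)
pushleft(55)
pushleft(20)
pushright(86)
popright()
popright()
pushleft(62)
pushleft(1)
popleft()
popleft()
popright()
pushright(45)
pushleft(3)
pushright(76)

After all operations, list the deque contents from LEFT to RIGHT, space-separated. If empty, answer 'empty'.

Answer: 3 20 45 76

Derivation:
pushleft(65): [65]
pushleft(55): [55, 65]
pushleft(20): [20, 55, 65]
pushright(86): [20, 55, 65, 86]
popright(): [20, 55, 65]
popright(): [20, 55]
pushleft(62): [62, 20, 55]
pushleft(1): [1, 62, 20, 55]
popleft(): [62, 20, 55]
popleft(): [20, 55]
popright(): [20]
pushright(45): [20, 45]
pushleft(3): [3, 20, 45]
pushright(76): [3, 20, 45, 76]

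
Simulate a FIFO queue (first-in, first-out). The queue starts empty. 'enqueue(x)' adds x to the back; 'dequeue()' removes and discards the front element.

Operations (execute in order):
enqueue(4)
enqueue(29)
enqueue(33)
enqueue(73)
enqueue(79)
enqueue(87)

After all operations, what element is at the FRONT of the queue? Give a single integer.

Answer: 4

Derivation:
enqueue(4): queue = [4]
enqueue(29): queue = [4, 29]
enqueue(33): queue = [4, 29, 33]
enqueue(73): queue = [4, 29, 33, 73]
enqueue(79): queue = [4, 29, 33, 73, 79]
enqueue(87): queue = [4, 29, 33, 73, 79, 87]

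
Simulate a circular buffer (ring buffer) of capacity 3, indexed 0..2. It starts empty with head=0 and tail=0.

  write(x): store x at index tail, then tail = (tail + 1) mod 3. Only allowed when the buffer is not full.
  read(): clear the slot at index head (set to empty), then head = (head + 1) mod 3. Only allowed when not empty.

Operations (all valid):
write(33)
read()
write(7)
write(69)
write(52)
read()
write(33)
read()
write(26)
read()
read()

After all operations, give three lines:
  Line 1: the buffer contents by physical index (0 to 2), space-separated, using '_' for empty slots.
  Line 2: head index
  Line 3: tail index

Answer: _ _ 26
2
0

Derivation:
write(33): buf=[33 _ _], head=0, tail=1, size=1
read(): buf=[_ _ _], head=1, tail=1, size=0
write(7): buf=[_ 7 _], head=1, tail=2, size=1
write(69): buf=[_ 7 69], head=1, tail=0, size=2
write(52): buf=[52 7 69], head=1, tail=1, size=3
read(): buf=[52 _ 69], head=2, tail=1, size=2
write(33): buf=[52 33 69], head=2, tail=2, size=3
read(): buf=[52 33 _], head=0, tail=2, size=2
write(26): buf=[52 33 26], head=0, tail=0, size=3
read(): buf=[_ 33 26], head=1, tail=0, size=2
read(): buf=[_ _ 26], head=2, tail=0, size=1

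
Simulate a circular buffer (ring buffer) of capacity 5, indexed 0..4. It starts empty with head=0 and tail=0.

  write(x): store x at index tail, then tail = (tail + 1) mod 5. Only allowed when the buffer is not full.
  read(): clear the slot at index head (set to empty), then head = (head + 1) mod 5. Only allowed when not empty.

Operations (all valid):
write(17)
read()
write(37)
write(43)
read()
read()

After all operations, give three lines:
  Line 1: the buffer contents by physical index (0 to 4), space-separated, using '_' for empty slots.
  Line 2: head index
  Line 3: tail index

write(17): buf=[17 _ _ _ _], head=0, tail=1, size=1
read(): buf=[_ _ _ _ _], head=1, tail=1, size=0
write(37): buf=[_ 37 _ _ _], head=1, tail=2, size=1
write(43): buf=[_ 37 43 _ _], head=1, tail=3, size=2
read(): buf=[_ _ 43 _ _], head=2, tail=3, size=1
read(): buf=[_ _ _ _ _], head=3, tail=3, size=0

Answer: _ _ _ _ _
3
3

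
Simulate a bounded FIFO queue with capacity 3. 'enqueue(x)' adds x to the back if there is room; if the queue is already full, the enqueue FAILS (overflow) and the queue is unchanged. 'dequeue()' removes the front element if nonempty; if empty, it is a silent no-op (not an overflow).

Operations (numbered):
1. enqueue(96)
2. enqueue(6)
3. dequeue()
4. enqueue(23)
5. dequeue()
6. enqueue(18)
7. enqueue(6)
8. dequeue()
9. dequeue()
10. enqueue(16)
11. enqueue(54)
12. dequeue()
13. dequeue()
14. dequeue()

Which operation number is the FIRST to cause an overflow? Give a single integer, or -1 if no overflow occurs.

Answer: -1

Derivation:
1. enqueue(96): size=1
2. enqueue(6): size=2
3. dequeue(): size=1
4. enqueue(23): size=2
5. dequeue(): size=1
6. enqueue(18): size=2
7. enqueue(6): size=3
8. dequeue(): size=2
9. dequeue(): size=1
10. enqueue(16): size=2
11. enqueue(54): size=3
12. dequeue(): size=2
13. dequeue(): size=1
14. dequeue(): size=0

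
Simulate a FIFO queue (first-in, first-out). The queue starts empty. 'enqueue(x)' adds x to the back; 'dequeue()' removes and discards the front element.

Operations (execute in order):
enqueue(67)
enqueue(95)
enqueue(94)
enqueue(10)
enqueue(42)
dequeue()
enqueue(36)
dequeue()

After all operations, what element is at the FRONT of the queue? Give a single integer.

enqueue(67): queue = [67]
enqueue(95): queue = [67, 95]
enqueue(94): queue = [67, 95, 94]
enqueue(10): queue = [67, 95, 94, 10]
enqueue(42): queue = [67, 95, 94, 10, 42]
dequeue(): queue = [95, 94, 10, 42]
enqueue(36): queue = [95, 94, 10, 42, 36]
dequeue(): queue = [94, 10, 42, 36]

Answer: 94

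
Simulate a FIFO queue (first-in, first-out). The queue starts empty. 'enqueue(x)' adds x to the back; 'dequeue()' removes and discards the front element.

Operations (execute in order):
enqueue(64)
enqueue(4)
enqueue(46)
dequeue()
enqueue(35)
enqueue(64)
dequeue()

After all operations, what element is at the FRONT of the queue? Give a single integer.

Answer: 46

Derivation:
enqueue(64): queue = [64]
enqueue(4): queue = [64, 4]
enqueue(46): queue = [64, 4, 46]
dequeue(): queue = [4, 46]
enqueue(35): queue = [4, 46, 35]
enqueue(64): queue = [4, 46, 35, 64]
dequeue(): queue = [46, 35, 64]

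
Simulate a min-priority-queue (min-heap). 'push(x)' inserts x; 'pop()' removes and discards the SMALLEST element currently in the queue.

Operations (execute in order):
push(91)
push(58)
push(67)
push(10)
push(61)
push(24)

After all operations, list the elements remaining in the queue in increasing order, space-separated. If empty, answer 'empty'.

push(91): heap contents = [91]
push(58): heap contents = [58, 91]
push(67): heap contents = [58, 67, 91]
push(10): heap contents = [10, 58, 67, 91]
push(61): heap contents = [10, 58, 61, 67, 91]
push(24): heap contents = [10, 24, 58, 61, 67, 91]

Answer: 10 24 58 61 67 91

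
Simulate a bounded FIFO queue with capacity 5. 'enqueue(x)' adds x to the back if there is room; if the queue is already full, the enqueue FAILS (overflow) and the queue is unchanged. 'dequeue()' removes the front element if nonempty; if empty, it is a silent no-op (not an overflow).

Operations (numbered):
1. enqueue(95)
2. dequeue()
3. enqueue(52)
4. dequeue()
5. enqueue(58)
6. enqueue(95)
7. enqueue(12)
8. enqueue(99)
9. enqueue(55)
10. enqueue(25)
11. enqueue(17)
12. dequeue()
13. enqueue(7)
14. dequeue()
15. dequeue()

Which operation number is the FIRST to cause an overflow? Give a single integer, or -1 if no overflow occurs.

1. enqueue(95): size=1
2. dequeue(): size=0
3. enqueue(52): size=1
4. dequeue(): size=0
5. enqueue(58): size=1
6. enqueue(95): size=2
7. enqueue(12): size=3
8. enqueue(99): size=4
9. enqueue(55): size=5
10. enqueue(25): size=5=cap → OVERFLOW (fail)
11. enqueue(17): size=5=cap → OVERFLOW (fail)
12. dequeue(): size=4
13. enqueue(7): size=5
14. dequeue(): size=4
15. dequeue(): size=3

Answer: 10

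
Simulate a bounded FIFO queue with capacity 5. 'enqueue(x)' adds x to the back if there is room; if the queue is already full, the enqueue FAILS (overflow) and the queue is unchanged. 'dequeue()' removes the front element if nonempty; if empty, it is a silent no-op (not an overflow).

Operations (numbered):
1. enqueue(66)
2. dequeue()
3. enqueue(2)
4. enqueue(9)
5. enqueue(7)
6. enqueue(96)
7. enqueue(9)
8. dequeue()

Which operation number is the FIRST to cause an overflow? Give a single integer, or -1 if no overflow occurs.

1. enqueue(66): size=1
2. dequeue(): size=0
3. enqueue(2): size=1
4. enqueue(9): size=2
5. enqueue(7): size=3
6. enqueue(96): size=4
7. enqueue(9): size=5
8. dequeue(): size=4

Answer: -1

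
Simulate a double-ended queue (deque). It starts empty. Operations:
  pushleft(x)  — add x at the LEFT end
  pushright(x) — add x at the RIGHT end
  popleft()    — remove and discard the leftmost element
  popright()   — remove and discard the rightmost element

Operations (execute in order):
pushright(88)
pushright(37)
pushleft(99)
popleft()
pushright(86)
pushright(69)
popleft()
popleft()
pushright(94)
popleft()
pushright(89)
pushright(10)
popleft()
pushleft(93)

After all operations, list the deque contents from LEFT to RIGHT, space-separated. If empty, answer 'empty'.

Answer: 93 94 89 10

Derivation:
pushright(88): [88]
pushright(37): [88, 37]
pushleft(99): [99, 88, 37]
popleft(): [88, 37]
pushright(86): [88, 37, 86]
pushright(69): [88, 37, 86, 69]
popleft(): [37, 86, 69]
popleft(): [86, 69]
pushright(94): [86, 69, 94]
popleft(): [69, 94]
pushright(89): [69, 94, 89]
pushright(10): [69, 94, 89, 10]
popleft(): [94, 89, 10]
pushleft(93): [93, 94, 89, 10]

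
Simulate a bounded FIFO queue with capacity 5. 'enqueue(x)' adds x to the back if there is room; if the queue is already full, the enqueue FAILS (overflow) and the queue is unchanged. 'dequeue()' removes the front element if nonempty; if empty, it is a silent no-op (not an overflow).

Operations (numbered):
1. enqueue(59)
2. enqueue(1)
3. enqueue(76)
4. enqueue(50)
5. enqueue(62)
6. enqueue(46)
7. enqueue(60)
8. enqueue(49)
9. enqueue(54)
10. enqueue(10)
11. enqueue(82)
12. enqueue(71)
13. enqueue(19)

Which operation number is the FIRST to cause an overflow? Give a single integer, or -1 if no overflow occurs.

1. enqueue(59): size=1
2. enqueue(1): size=2
3. enqueue(76): size=3
4. enqueue(50): size=4
5. enqueue(62): size=5
6. enqueue(46): size=5=cap → OVERFLOW (fail)
7. enqueue(60): size=5=cap → OVERFLOW (fail)
8. enqueue(49): size=5=cap → OVERFLOW (fail)
9. enqueue(54): size=5=cap → OVERFLOW (fail)
10. enqueue(10): size=5=cap → OVERFLOW (fail)
11. enqueue(82): size=5=cap → OVERFLOW (fail)
12. enqueue(71): size=5=cap → OVERFLOW (fail)
13. enqueue(19): size=5=cap → OVERFLOW (fail)

Answer: 6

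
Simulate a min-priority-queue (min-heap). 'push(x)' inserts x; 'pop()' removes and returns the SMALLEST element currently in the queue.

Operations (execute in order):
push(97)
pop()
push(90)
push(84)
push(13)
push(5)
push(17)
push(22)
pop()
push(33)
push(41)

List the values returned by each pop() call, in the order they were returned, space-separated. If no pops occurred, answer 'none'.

Answer: 97 5

Derivation:
push(97): heap contents = [97]
pop() → 97: heap contents = []
push(90): heap contents = [90]
push(84): heap contents = [84, 90]
push(13): heap contents = [13, 84, 90]
push(5): heap contents = [5, 13, 84, 90]
push(17): heap contents = [5, 13, 17, 84, 90]
push(22): heap contents = [5, 13, 17, 22, 84, 90]
pop() → 5: heap contents = [13, 17, 22, 84, 90]
push(33): heap contents = [13, 17, 22, 33, 84, 90]
push(41): heap contents = [13, 17, 22, 33, 41, 84, 90]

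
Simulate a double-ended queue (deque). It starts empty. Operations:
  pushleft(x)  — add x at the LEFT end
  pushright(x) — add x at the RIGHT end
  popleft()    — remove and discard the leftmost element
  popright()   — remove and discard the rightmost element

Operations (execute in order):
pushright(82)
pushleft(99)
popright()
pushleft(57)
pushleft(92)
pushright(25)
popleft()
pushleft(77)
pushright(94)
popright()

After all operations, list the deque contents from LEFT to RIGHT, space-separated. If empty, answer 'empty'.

Answer: 77 57 99 25

Derivation:
pushright(82): [82]
pushleft(99): [99, 82]
popright(): [99]
pushleft(57): [57, 99]
pushleft(92): [92, 57, 99]
pushright(25): [92, 57, 99, 25]
popleft(): [57, 99, 25]
pushleft(77): [77, 57, 99, 25]
pushright(94): [77, 57, 99, 25, 94]
popright(): [77, 57, 99, 25]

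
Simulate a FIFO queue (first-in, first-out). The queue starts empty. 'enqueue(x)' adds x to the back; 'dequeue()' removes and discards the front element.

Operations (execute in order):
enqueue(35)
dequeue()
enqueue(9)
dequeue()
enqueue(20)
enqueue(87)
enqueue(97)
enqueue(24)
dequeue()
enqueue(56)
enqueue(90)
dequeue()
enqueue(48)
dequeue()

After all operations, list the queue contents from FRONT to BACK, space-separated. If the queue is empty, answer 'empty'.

Answer: 24 56 90 48

Derivation:
enqueue(35): [35]
dequeue(): []
enqueue(9): [9]
dequeue(): []
enqueue(20): [20]
enqueue(87): [20, 87]
enqueue(97): [20, 87, 97]
enqueue(24): [20, 87, 97, 24]
dequeue(): [87, 97, 24]
enqueue(56): [87, 97, 24, 56]
enqueue(90): [87, 97, 24, 56, 90]
dequeue(): [97, 24, 56, 90]
enqueue(48): [97, 24, 56, 90, 48]
dequeue(): [24, 56, 90, 48]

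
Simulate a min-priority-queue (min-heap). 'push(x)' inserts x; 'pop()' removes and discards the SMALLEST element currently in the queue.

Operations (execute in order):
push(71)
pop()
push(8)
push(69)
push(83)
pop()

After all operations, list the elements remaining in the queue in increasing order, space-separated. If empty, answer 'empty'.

Answer: 69 83

Derivation:
push(71): heap contents = [71]
pop() → 71: heap contents = []
push(8): heap contents = [8]
push(69): heap contents = [8, 69]
push(83): heap contents = [8, 69, 83]
pop() → 8: heap contents = [69, 83]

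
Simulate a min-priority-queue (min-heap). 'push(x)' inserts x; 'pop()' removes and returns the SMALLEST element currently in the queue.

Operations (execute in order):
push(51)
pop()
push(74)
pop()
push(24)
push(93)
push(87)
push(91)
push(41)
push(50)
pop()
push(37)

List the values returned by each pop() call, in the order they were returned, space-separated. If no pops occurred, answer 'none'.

push(51): heap contents = [51]
pop() → 51: heap contents = []
push(74): heap contents = [74]
pop() → 74: heap contents = []
push(24): heap contents = [24]
push(93): heap contents = [24, 93]
push(87): heap contents = [24, 87, 93]
push(91): heap contents = [24, 87, 91, 93]
push(41): heap contents = [24, 41, 87, 91, 93]
push(50): heap contents = [24, 41, 50, 87, 91, 93]
pop() → 24: heap contents = [41, 50, 87, 91, 93]
push(37): heap contents = [37, 41, 50, 87, 91, 93]

Answer: 51 74 24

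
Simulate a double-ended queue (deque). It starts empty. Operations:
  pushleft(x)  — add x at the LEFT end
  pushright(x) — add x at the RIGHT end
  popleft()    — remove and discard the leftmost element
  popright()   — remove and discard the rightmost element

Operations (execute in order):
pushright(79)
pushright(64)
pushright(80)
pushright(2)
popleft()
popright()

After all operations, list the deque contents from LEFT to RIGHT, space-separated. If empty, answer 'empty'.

pushright(79): [79]
pushright(64): [79, 64]
pushright(80): [79, 64, 80]
pushright(2): [79, 64, 80, 2]
popleft(): [64, 80, 2]
popright(): [64, 80]

Answer: 64 80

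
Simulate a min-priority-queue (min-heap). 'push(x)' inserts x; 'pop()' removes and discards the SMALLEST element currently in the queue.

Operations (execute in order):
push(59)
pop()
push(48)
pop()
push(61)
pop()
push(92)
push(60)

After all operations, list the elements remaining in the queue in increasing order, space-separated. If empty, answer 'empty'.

push(59): heap contents = [59]
pop() → 59: heap contents = []
push(48): heap contents = [48]
pop() → 48: heap contents = []
push(61): heap contents = [61]
pop() → 61: heap contents = []
push(92): heap contents = [92]
push(60): heap contents = [60, 92]

Answer: 60 92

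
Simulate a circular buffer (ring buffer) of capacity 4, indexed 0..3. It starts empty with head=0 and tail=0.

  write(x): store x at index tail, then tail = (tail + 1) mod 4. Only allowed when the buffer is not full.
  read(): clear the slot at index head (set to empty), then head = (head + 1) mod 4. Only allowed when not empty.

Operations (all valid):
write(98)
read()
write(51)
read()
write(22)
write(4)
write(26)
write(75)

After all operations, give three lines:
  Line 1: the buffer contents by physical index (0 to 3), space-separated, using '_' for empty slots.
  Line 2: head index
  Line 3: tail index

Answer: 26 75 22 4
2
2

Derivation:
write(98): buf=[98 _ _ _], head=0, tail=1, size=1
read(): buf=[_ _ _ _], head=1, tail=1, size=0
write(51): buf=[_ 51 _ _], head=1, tail=2, size=1
read(): buf=[_ _ _ _], head=2, tail=2, size=0
write(22): buf=[_ _ 22 _], head=2, tail=3, size=1
write(4): buf=[_ _ 22 4], head=2, tail=0, size=2
write(26): buf=[26 _ 22 4], head=2, tail=1, size=3
write(75): buf=[26 75 22 4], head=2, tail=2, size=4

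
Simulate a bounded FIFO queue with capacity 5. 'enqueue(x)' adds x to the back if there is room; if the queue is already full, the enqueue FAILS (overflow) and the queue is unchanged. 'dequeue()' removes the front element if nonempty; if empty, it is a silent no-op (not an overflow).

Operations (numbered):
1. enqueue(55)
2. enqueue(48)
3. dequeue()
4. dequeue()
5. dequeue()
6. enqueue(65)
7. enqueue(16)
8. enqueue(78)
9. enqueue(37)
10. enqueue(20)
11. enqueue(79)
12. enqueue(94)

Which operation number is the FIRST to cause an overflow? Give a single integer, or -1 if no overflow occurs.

1. enqueue(55): size=1
2. enqueue(48): size=2
3. dequeue(): size=1
4. dequeue(): size=0
5. dequeue(): empty, no-op, size=0
6. enqueue(65): size=1
7. enqueue(16): size=2
8. enqueue(78): size=3
9. enqueue(37): size=4
10. enqueue(20): size=5
11. enqueue(79): size=5=cap → OVERFLOW (fail)
12. enqueue(94): size=5=cap → OVERFLOW (fail)

Answer: 11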